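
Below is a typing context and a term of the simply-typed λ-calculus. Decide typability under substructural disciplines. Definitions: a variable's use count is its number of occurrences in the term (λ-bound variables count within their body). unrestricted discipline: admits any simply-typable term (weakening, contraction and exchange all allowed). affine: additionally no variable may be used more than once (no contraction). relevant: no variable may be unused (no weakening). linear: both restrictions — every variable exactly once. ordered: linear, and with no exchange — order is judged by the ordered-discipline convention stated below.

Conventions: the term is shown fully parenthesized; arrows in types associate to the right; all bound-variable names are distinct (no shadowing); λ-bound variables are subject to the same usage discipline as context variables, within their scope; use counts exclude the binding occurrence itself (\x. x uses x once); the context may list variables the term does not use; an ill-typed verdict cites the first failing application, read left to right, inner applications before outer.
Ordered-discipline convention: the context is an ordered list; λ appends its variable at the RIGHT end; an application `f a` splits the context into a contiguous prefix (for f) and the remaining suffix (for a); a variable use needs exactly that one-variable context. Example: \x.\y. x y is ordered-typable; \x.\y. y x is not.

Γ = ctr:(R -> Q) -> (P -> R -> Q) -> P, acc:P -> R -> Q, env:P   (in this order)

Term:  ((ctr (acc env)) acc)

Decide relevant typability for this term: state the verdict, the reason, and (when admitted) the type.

yes — every one of ctr, acc, env appears; term : P
variable uses: ctr=1; acc=2; env=1
uses in reading order: ctr, acc, env, acc
typing: ✓ — P
all disciplines: ordered ✗ | linear ✗ | affine ✗ | relevant ✓ | unrestricted ✓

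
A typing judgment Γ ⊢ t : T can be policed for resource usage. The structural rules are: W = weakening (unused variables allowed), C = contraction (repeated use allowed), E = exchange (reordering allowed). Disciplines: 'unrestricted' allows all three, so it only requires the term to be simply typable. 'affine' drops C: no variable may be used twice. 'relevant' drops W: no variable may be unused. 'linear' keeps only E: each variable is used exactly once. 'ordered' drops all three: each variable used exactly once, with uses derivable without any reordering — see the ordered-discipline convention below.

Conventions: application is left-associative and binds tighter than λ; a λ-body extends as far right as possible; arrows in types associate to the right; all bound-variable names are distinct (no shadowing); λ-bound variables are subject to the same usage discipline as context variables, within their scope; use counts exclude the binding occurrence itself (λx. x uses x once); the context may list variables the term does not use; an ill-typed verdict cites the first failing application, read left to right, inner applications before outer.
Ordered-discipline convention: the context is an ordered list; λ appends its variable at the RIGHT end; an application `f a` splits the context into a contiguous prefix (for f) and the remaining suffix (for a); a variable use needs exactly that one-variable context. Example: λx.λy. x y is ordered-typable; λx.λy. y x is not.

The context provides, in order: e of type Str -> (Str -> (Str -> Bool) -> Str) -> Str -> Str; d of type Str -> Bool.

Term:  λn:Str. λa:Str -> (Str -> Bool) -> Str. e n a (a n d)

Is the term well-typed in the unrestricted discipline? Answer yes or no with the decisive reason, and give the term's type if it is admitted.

yes — simply typable at Str -> (Str -> (Str -> Bool) -> Str) -> Str; W, C, E all held; term : Str -> (Str -> (Str -> Bool) -> Str) -> Str
variable uses: e: 1×, d: 1×, n (bound): 2×, a (bound): 2×
use order (left to right): e, n, a, a, n, d
typing: ✓ — Str -> (Str -> (Str -> Bool) -> Str) -> Str
all disciplines: ordered ✗ | linear ✗ | affine ✗ | relevant ✓ | unrestricted ✓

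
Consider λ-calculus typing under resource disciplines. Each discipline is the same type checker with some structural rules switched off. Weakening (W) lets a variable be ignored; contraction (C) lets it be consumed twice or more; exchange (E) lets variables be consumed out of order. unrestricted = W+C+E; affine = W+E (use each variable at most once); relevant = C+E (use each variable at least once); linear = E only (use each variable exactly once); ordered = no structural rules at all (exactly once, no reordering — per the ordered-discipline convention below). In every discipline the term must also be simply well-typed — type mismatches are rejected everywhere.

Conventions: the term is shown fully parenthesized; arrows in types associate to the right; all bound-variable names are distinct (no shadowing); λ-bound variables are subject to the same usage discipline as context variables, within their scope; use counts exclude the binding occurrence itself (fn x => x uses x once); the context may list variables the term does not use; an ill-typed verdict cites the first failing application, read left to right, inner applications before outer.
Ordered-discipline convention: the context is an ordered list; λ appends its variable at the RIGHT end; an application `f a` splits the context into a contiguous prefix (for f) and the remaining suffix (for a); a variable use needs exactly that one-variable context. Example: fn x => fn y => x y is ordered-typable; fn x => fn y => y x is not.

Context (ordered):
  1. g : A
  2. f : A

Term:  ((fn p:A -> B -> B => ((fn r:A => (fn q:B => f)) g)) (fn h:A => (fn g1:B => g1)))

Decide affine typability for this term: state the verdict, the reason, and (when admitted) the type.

yes — g, f, p, r, q, h, g1: no repeats, contraction unneeded; term : B -> A
usage: g ×1; f ×1; p [bound] ×0; r [bound] ×0; q [bound] ×0; h [bound] ×0; g1 [bound] ×1
order of uses: f, g, g1
typing: well-typed at B -> A
all disciplines: ordered ✗; linear ✗; affine ✓; relevant ✗; unrestricted ✓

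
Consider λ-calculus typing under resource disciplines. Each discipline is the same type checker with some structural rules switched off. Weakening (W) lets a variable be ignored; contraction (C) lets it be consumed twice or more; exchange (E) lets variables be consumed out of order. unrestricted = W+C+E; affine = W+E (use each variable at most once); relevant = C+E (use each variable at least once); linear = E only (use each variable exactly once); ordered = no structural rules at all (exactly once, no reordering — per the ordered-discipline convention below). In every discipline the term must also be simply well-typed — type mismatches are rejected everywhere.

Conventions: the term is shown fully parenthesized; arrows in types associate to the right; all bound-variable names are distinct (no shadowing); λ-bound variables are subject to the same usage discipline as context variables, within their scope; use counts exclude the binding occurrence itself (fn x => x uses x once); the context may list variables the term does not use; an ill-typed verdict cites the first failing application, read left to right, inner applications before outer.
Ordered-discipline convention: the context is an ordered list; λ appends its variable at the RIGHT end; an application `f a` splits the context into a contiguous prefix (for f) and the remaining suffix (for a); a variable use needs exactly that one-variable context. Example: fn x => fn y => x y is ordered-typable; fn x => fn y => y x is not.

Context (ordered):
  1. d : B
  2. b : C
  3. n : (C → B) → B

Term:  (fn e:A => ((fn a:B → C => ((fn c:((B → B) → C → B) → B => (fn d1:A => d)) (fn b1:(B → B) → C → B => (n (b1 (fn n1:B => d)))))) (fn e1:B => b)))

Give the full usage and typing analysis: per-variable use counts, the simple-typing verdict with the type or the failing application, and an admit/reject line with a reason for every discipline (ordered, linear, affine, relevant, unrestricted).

usage: d=2; b=1; n=1; e (bound)=0; a (bound)=0; c (bound)=0; d1 (bound)=0; b1 (bound)=1; n1 (bound)=0; e1 (bound)=0
order of uses: d, n, b1, d, b
typing: well-typed — term : A → A → B
ordered: ✗ — needs contraction — d ×2; needs weakening: e, a, c, d1, n1, e1 unused
linear: ✗ — needs contraction — d ×2; needs weakening: e, a, c, d1, n1, e1 unused
affine: ✗ — needs contraction — d ×2
relevant: ✗ — needs weakening: e, a, c, d1, n1, e1 unused
unrestricted: ✓ — typability at A → A → B is all that's needed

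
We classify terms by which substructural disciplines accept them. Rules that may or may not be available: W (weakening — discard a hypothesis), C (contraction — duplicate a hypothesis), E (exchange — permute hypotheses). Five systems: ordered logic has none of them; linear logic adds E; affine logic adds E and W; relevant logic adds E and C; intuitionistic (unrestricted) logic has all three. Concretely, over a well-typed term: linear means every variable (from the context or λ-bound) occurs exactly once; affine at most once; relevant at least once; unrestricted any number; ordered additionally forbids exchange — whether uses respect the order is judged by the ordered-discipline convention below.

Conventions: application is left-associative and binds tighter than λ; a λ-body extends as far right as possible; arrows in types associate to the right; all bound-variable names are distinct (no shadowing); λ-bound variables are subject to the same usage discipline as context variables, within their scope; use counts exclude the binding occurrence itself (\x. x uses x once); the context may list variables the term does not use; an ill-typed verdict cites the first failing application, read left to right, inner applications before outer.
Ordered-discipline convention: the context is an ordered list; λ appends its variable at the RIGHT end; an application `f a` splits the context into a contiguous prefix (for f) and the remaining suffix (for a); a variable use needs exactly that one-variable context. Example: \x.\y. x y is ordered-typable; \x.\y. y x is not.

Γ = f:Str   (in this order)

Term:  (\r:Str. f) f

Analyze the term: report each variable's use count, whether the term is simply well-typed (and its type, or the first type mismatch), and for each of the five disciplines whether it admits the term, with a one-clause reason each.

use counts: f: 2, r (λ-bound): 0
left-to-right use order: f, f
typing: the term checks, with type Str
ordered ✗ (needs contraction — f ×2; needs weakening: r unused)
linear ✗ (needs contraction — f ×2; needs weakening: r unused)
affine ✗ (needs contraction — f ×2)
relevant ✗ (needs weakening: r unused)
unrestricted ✓ (simply typable at Str; W, C, E all held)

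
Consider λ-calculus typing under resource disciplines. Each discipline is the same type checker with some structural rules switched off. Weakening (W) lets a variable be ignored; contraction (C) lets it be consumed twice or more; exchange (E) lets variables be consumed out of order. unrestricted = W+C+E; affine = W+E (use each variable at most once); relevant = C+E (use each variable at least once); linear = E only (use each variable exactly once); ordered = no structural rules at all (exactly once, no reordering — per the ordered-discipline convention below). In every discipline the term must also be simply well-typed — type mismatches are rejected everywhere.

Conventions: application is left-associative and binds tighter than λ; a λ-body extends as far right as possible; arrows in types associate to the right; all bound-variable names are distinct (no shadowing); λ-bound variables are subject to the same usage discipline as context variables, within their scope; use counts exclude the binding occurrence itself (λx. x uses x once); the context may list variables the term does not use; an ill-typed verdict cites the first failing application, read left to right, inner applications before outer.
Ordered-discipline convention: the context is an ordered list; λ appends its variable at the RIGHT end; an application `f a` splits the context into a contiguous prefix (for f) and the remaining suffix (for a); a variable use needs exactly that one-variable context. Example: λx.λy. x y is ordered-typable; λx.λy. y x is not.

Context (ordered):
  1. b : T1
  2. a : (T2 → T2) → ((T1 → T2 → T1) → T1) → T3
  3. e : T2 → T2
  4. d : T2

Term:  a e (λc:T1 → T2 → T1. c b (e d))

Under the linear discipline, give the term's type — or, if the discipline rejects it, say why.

not well-typed under linear — repeated use of e ×2
variable uses: b ×1; a ×1; e ×2; d ×1; c [bound] ×1
left-to-right use order: a, e, c, b, e, d
typing: well-typed at T3
across the five disciplines: ordered ✗, linear ✗, affine ✗, relevant ✓, unrestricted ✓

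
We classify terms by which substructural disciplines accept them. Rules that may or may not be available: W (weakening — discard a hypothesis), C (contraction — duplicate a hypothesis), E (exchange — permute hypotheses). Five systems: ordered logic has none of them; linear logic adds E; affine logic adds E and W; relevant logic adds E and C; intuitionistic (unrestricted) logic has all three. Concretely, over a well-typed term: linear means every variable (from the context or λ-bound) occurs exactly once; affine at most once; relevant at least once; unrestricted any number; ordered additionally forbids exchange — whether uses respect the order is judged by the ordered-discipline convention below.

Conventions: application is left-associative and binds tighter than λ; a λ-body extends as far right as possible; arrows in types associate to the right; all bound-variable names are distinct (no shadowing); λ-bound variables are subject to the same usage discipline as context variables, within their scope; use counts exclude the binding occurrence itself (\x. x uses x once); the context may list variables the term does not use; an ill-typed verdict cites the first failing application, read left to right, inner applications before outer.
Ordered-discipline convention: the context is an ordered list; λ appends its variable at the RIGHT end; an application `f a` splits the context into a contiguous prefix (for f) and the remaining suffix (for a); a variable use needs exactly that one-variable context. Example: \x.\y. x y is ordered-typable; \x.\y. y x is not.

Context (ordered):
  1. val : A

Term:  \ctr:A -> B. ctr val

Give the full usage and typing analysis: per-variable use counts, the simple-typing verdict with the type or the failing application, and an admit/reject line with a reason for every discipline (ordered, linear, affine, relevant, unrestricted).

use counts: val ×1, ctr (bound) ×1
left-to-right use order: ctr, val
typing: well-typed at (A -> B) -> B
ordered: ✗, no contiguous prefix/suffix split fits ctr, val
linear: ✓, val, ctr: one use apiece
affine: ✓, val, ctr: no repeats, contraction unneeded
relevant: ✓, val, ctr: all used, weakening unneeded
unrestricted: ✓, typability at (A -> B) -> B is all that's needed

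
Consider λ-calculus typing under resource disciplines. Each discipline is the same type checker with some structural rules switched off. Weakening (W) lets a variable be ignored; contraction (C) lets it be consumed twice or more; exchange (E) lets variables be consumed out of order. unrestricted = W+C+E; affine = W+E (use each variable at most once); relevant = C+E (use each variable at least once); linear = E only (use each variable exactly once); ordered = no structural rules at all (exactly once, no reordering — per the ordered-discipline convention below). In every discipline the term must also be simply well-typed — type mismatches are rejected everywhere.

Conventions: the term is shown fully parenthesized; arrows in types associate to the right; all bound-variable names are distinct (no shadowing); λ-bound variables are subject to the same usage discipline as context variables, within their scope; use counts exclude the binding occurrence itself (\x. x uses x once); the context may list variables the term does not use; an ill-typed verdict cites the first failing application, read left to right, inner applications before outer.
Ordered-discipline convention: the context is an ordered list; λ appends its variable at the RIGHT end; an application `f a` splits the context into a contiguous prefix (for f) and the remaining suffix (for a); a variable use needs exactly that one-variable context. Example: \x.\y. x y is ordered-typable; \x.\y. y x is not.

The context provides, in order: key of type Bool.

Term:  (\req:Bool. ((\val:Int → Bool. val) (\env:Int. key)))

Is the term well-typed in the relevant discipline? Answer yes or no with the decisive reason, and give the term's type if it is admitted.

no — unused: req, env — weakening required
usage: key ×1, req [bound] ×0, val [bound] ×1, env [bound] ×0
order of uses: val, key
typing: ✓ — Bool → Int → Bool
summary: ordered ✗ · linear ✗ · affine ✓ · relevant ✗ · unrestricted ✓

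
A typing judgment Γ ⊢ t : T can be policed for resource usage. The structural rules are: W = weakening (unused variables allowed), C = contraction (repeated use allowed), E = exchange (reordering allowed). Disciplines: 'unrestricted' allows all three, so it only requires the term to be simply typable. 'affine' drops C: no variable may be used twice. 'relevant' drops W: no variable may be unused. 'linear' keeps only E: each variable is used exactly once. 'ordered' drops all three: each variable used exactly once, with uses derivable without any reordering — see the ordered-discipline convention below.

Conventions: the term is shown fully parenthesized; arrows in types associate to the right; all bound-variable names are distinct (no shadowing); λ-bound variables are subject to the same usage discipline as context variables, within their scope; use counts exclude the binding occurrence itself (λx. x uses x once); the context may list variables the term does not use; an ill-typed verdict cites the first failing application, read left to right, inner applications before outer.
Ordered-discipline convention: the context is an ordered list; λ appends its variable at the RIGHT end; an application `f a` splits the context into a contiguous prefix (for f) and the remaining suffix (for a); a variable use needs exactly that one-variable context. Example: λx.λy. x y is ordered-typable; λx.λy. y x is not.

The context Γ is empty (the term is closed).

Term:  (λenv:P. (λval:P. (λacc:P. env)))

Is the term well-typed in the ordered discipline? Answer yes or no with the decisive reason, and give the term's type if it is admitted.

no — needs weakening: val, acc unused
variable uses: env [bound] ×1, val [bound] ×0, acc [bound] ×0
uses in reading order: env
typing: well-typed at P → P → P → P
summary: ordered ✗ · linear ✗ · affine ✓ · relevant ✗ · unrestricted ✓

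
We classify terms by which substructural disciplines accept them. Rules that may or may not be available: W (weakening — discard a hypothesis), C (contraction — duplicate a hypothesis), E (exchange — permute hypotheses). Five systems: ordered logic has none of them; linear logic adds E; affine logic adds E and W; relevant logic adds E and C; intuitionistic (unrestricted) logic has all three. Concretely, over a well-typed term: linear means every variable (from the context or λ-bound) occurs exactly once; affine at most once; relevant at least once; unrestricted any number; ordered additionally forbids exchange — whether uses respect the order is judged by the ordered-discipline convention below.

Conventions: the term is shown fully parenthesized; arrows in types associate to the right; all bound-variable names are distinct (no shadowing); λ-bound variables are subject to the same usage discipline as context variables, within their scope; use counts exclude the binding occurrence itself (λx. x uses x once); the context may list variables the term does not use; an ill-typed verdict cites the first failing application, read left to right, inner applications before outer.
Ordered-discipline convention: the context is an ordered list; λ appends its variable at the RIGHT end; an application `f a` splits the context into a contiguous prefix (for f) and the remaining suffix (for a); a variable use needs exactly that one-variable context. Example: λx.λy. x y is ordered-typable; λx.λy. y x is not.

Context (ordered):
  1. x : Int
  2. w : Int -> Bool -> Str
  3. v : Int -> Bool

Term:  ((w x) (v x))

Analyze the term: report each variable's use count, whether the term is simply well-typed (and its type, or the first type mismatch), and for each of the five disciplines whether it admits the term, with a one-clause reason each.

variable uses: x: 2×; w: 1×; v: 1×
left-to-right use order: w, x, v, x
typing: well-typed at Str
ordered: ✗ — x ×2 used more than once (contraction)
linear: ✗ — x ×2 used more than once (contraction)
affine: ✗ — x ×2 used more than once (contraction)
relevant: ✓ — x, w, v: all used, weakening unneeded
unrestricted: ✓ — well-typed at Str; no restrictions here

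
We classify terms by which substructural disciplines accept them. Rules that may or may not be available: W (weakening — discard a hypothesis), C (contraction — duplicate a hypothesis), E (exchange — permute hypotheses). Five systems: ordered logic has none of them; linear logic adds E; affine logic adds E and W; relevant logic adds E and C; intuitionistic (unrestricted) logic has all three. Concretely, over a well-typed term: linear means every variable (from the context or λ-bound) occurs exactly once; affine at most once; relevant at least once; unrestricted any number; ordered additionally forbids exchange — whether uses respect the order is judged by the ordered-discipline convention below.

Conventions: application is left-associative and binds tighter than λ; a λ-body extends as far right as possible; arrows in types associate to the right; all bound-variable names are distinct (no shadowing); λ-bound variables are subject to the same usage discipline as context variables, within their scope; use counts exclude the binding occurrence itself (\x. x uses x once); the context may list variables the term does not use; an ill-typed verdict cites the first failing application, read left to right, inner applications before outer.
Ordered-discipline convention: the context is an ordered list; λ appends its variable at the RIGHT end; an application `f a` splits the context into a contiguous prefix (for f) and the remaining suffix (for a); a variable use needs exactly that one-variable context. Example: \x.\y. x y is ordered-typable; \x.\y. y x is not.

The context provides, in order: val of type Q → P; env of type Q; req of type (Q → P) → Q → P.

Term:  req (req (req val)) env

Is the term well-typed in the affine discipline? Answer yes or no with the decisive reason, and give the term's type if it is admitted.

no — uses contraction: req ×3
counts: val=1, env=1, req=3
use order (left to right): req, req, req, val, env
typing: the term checks, with type P
across the five disciplines: ordered ✗ | linear ✗ | affine ✗ | relevant ✓ | unrestricted ✓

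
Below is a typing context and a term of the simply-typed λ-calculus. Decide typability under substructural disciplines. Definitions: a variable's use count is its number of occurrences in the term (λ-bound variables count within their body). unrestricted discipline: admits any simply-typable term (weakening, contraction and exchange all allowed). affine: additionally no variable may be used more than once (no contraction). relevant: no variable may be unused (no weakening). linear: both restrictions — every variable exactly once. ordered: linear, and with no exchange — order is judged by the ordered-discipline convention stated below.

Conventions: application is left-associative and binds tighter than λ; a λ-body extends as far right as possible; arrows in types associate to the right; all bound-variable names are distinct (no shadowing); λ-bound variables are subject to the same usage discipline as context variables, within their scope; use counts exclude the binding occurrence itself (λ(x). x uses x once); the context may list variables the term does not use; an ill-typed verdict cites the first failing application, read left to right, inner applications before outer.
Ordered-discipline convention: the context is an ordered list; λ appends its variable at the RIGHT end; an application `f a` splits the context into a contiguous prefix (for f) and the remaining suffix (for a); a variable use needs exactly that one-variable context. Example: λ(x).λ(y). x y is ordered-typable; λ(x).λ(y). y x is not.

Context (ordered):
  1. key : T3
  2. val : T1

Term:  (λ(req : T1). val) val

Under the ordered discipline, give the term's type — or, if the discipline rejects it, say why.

not well-typed under ordered — uses contraction: val ×2; needs weakening: key, req unused
variable uses: key: 0×, val: 2×, req (λ-bound): 0×
left-to-right use order: val, val
typing: the term checks, with type T1
across the five disciplines: ordered ✗; linear ✗; affine ✗; relevant ✗; unrestricted ✓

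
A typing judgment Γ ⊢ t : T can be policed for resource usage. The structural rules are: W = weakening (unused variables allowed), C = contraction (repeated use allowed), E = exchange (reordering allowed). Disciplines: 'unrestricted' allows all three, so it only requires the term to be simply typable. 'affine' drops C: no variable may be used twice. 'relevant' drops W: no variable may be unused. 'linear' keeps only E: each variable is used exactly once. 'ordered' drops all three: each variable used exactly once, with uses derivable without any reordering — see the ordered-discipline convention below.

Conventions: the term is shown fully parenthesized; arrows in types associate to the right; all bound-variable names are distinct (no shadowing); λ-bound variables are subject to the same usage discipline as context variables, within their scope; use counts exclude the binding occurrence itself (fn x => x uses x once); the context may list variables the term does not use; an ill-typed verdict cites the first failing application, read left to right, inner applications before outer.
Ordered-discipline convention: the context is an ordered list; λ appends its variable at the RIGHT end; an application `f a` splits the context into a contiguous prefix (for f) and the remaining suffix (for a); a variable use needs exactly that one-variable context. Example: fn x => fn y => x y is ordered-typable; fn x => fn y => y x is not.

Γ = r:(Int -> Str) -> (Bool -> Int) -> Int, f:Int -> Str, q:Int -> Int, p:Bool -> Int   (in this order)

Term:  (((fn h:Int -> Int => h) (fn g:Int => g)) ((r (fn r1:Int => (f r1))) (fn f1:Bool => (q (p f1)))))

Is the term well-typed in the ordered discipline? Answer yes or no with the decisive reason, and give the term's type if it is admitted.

yes — r, f, q, p, h, g, r1, f1: once each, no exchange needed; term : Int
use counts: r: 1×; f: 1×; q: 1×; p: 1×; h (bound): 1×; g (bound): 1×; r1 (bound): 1×; f1 (bound): 1×
left-to-right use order: h, g, r, f, r1, q, p, f1
typing: well-typed — term : Int
all disciplines: ordered ✓ | linear ✓ | affine ✓ | relevant ✓ | unrestricted ✓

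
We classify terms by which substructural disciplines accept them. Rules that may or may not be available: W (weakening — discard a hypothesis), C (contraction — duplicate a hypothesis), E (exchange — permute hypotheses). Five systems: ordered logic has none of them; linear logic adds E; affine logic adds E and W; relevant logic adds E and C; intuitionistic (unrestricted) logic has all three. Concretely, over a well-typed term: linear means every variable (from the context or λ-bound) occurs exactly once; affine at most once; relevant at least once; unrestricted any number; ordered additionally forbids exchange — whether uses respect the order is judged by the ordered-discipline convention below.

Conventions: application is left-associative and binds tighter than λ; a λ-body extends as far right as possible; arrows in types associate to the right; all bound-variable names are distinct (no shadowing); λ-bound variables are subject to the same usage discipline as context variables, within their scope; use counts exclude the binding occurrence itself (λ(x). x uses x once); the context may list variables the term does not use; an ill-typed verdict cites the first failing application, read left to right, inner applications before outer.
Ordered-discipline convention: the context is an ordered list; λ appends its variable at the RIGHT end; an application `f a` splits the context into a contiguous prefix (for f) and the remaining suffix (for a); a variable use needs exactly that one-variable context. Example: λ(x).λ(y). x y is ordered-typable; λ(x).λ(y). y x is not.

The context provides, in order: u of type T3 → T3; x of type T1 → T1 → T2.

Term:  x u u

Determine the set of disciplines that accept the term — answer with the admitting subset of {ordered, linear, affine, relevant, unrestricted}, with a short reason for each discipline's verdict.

admitting disciplines: none
variable uses: u ×2; x ×1
order of uses: x, u, u
typing: ill-typed: argument of type T3 → T3 where T1 is required
ordered ✗ (a type mismatch blocks all five)
linear ✗ (the type mismatch rejects it)
affine ✗ (not simply typable)
relevant ✗ (fails simple typing)
unrestricted ✗ (a type mismatch blocks all five)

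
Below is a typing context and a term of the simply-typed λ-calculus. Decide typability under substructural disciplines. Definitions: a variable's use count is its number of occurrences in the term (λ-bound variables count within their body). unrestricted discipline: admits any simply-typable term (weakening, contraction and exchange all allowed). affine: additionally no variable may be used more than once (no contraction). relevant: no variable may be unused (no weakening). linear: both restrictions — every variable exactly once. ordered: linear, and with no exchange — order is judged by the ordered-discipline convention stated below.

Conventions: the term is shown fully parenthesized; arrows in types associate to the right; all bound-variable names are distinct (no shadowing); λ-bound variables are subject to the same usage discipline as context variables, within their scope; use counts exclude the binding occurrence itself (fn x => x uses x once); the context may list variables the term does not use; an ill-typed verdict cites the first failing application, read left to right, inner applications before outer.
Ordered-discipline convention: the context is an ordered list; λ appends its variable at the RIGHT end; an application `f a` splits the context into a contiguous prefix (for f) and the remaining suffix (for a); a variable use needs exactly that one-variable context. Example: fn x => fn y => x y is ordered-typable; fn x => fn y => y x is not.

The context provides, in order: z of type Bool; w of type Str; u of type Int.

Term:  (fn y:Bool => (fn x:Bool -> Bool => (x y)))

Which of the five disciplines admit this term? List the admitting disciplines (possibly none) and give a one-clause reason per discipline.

admitting disciplines: affine, unrestricted
variable uses: z ×0, w ×0, u ×0, y (bound) ×1, x (bound) ×1
uses in reading order: x, y
typing: the term checks, with type Bool -> (Bool -> Bool) -> Bool
ordered ✗ (z, w, u never used (weakening))
linear ✗ (z, w, u never used (weakening))
affine ✓ (z, w, u, y, x: no repeats, contraction unneeded)
relevant ✗ (z, w, u never used (weakening))
unrestricted ✓ (typability at Bool -> (Bool -> Bool) -> Bool is all that's needed)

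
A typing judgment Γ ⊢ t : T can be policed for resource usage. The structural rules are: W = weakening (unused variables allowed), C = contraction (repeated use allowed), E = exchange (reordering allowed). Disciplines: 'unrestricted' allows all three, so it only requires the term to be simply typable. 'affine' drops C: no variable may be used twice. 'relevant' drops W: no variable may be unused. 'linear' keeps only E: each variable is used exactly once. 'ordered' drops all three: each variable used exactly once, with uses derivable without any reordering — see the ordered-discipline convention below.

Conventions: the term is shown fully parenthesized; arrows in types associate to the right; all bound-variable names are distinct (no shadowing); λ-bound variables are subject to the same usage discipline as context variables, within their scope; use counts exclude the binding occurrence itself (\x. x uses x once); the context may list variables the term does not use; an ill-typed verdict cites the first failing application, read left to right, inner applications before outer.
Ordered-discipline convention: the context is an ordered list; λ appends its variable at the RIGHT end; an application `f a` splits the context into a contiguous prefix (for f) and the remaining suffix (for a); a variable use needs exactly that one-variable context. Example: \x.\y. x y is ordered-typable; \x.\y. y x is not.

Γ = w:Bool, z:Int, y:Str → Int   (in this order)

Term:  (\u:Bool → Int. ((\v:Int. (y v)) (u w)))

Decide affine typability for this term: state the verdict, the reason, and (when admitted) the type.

no — the type mismatch rejects it
counts: w=1; z=0; y=1; u (bound)=1; v (bound)=1
use order (left to right): y, v, u, w
typing: ill-typed: an application expects Str but receives Int
across the five disciplines: ordered ✗; linear ✗; affine ✗; relevant ✗; unrestricted ✗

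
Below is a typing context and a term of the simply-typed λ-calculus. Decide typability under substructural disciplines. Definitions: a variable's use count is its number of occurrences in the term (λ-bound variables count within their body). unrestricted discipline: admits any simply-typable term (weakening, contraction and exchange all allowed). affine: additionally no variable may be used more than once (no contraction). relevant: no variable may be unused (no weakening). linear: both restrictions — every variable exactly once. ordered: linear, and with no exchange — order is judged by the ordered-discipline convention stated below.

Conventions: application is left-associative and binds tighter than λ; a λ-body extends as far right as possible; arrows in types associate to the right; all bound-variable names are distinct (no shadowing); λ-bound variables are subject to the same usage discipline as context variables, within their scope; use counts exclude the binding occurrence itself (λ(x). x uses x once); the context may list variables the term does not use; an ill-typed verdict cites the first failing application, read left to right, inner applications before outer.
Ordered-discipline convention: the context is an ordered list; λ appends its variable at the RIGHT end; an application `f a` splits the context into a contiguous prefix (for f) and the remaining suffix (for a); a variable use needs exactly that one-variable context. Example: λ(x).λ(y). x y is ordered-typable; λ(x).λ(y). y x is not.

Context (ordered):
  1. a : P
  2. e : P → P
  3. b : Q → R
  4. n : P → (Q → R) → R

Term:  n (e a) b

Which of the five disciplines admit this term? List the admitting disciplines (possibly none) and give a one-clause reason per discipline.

admitted by: linear, affine, relevant, unrestricted
counts: a ×1, e ×1, b ×1, n ×1
uses in reading order: n, e, a, b
typing: well-typed at R
ordered: ✗ — no contiguous prefix/suffix split fits n, e, a, b
linear: ✓ — each of a, e, b, n used exactly once
affine: ✓ — no duplicate uses among a, e, b, n
relevant: ✓ — none of a, e, b, n goes unused
unrestricted: ✓ — well-typed at R; no restrictions here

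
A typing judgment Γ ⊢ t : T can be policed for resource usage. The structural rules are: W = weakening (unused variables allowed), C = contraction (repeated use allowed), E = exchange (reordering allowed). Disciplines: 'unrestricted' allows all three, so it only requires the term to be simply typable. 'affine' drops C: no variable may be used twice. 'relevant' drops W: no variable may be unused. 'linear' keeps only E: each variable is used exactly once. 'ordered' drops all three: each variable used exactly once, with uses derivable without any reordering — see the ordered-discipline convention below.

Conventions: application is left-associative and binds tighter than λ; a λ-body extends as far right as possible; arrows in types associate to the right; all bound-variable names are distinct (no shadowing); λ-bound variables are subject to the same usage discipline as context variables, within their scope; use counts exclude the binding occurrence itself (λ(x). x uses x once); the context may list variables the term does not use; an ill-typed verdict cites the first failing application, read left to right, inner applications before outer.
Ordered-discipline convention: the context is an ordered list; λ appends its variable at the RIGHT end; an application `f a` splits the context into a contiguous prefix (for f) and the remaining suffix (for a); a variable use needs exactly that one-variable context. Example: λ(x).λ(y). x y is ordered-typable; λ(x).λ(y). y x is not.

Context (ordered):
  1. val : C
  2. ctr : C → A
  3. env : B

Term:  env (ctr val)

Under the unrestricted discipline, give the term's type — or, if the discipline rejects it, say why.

not well-typed under unrestricted — the type mismatch rejects it
use counts: val: 1×, ctr: 1×, env: 1×
uses in reading order: env, ctr, val
typing: ill-typed: non-function type B applied to an argument
all disciplines: ordered ✗; linear ✗; affine ✗; relevant ✗; unrestricted ✗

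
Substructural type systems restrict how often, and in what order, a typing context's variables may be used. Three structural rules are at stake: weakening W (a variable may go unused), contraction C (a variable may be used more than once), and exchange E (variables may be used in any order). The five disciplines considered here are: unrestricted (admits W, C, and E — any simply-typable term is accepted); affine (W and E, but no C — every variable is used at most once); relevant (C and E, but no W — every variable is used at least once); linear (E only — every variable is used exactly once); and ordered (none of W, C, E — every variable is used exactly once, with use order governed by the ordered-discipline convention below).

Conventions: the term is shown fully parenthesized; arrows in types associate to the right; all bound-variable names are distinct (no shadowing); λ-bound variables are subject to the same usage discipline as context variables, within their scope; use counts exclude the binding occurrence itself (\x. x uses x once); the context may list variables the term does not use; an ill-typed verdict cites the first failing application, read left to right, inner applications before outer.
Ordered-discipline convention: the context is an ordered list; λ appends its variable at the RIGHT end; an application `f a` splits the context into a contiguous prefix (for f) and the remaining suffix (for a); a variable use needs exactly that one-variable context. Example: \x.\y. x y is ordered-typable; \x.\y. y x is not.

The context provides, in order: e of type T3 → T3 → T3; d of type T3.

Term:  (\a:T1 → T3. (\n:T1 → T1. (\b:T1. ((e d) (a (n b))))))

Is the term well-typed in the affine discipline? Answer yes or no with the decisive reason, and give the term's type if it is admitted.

yes — e, d, a, n, b: no repeats, contraction unneeded; term : (T1 → T3) → (T1 → T1) → T1 → T3
use counts: e: 1, d: 1, a [bound]: 1, n [bound]: 1, b [bound]: 1
uses in reading order: e, d, a, n, b
typing: well-typed at (T1 → T3) → (T1 → T1) → T1 → T3
all disciplines: ordered ✓; linear ✓; affine ✓; relevant ✓; unrestricted ✓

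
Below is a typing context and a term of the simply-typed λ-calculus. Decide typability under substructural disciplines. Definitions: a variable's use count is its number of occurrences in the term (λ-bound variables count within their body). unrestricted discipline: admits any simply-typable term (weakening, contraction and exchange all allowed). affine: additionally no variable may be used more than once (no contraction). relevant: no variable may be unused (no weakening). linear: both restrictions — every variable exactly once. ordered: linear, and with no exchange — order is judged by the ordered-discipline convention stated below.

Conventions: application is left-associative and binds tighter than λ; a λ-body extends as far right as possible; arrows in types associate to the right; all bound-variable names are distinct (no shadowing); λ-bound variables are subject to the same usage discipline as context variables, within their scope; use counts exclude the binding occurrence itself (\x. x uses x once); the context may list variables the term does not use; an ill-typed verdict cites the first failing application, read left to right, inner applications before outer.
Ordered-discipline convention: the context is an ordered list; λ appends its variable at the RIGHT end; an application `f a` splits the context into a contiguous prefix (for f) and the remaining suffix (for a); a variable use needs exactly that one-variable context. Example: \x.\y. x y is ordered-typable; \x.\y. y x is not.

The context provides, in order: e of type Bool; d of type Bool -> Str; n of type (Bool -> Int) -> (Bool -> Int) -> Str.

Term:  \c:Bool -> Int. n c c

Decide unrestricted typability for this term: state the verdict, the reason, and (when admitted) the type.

yes — simply typable at (Bool -> Int) -> Str; W, C, E all held; term : (Bool -> Int) -> Str
variable uses: e: 0×, d: 0×, n: 1×, c (λ-bound): 2×
order of uses: n, c, c
typing: ✓ — (Bool -> Int) -> Str
all disciplines: ordered ✗ | linear ✗ | affine ✗ | relevant ✗ | unrestricted ✓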